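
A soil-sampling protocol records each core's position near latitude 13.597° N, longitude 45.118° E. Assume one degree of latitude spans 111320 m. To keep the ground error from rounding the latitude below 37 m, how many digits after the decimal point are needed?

4 decimal places

One degree of latitude covers 111320 m.
N decimal places → at most half a unit in the last place, 0.5 × 10⁻ᴺ° = 111320/2 × 10⁻ᴺ m.
Setting 55660 × 10⁻ᴺ ≤ 37 gives 10ᴺ ≥ 1504, i.e. N ≥ 3.18.
So 4 decimal places suffice (5.57 m); 3 would allow up to 55.7 m.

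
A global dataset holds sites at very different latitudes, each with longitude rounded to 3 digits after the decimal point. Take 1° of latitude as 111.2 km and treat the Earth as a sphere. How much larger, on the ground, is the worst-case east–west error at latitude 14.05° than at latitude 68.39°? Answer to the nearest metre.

33 metres

Rounding to 3 decimal places leaves the longitude within ±0.0005° of the true value.
Error at 14.05° = 0.0005° × 111200 × cos 14.05° ≈ 55.6 × 0.9701 = 53.937 m.
At 68.39°: 0.0005° × 111200 × cos 68.39° = 0.0005 × 111200 × 0.3683 ≈ 20.477 m.
So the lower-latitude error exceeds the higher by 53.937 − 20.477 = 33.46 m.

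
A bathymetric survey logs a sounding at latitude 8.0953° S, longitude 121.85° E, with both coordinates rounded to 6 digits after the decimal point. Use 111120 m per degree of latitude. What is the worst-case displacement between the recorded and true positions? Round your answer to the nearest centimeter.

Rounding to 6 decimal places leaves each coordinate within ±5e-07° of the true value.
Latitude error → 5e-07 × 111120 = 0.05556 m along the meridian.
E–W at 8.0953°: 5e-07° × 111120 × cos 8.0953° = 5e-07 × 111120 × 0.9900 ≈ 0.0550064 m.
The two errors are perpendicular, so the maximum displacement is √(0.05556² + 0.0550064²) ≈ 0.0781832 m.
That is 0.0781832 m = 7.8183 cm.

8 centimeters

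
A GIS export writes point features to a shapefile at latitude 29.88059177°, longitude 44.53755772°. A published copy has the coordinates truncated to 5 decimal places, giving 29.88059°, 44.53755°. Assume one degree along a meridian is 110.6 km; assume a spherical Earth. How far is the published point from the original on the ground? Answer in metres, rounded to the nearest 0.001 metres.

0.766 metres

Δlat = 29.88059177 − 29.88059 = +0.00000177°; Δlon = 44.53755772 − 44.53755 = +0.00000772°.
North–south shift: 0.00000177 × 110600 = 0.195762 m.
East–west at this latitude: 0.00000772° × 110600 × cos 29.8806° ≈ 0.00000772 × 95897.5 = 0.740328 m.
Combined displacement = (0.195762² + 0.740328²)^½ ≈ 0.765773 m.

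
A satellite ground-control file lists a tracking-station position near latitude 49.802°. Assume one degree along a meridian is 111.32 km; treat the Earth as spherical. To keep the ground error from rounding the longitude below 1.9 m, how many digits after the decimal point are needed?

5

At 49.802° one degree of longitude covers 111320 × cos 49.802° ≈ 111320 × 0.6454 ≈ 71849.4 m.
N decimal places → at most half a unit in the last place, 0.5 × 10⁻ᴺ° = 71849.4/2 × 10⁻ᴺ m.
Setting 35924.7 × 10⁻ᴺ ≤ 1.9 gives 10ᴺ ≥ 1.891e+04, i.e. N ≥ 4.28.
N = 4 would give 3.59 m (too coarse); N = 5 gives 0.359 m ≤ 1.9 m.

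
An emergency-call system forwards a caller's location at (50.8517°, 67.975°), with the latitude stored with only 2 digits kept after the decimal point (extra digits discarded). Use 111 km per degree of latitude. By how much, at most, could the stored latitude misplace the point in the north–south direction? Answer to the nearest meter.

Truncating at 2 decimal places can drop up to a full unit in the last place, so the latitude may be off by as much as 0.01°.
Along the meridian that is 0.01° × 111000 m/° = 1110 m.

1110 meters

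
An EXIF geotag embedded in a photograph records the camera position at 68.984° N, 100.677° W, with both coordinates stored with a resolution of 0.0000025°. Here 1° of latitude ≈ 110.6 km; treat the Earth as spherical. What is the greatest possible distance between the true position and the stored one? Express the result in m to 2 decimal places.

0.15 m

With a 0.0000025° grid the true value lies within half a step, ±0.0000025°/2 = ±1.25e-06°, of the stored one.
North–south component: 1.25e-06° × 110600 = 0.13825 m.
Longitude error → 1.25e-06 × 110600 × cos 68.984° = 1.25e-06 × 110600 × 0.3586 ≈ 0.0495804 m.
Worst case both components are at the extreme and orthogonal: √(0.13825² + 0.0495804²) ≈ 0.146872 m.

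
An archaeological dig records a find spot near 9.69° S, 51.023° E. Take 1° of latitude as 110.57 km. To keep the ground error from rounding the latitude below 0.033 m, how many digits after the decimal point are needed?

One degree of latitude covers 110570 m.
N decimal places → at most half a unit in the last place, 0.5 × 10⁻ᴺ° = 110570/2 × 10⁻ᴺ m.
Need 0.5 × 110570 × 10⁻ᴺ ≤ 0.033 → 10⁻ᴺ ≤ 5.969e-07, so N ≥ 6.22.
So 7 decimal places suffice (0.00553 m); 6 would allow up to 0.0553 m.

7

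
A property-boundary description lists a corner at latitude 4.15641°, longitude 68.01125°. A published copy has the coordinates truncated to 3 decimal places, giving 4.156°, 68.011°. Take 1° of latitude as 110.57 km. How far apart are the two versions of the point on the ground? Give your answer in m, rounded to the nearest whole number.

The latitude changed by +0.00041° and the longitude by +0.00025°.
N–S: 0.00041° × 110570 m/° = 45.3337 m.
E–W at 4.156°: 0.00025° × 110570 × cos 4.156° = 0.00025 × 110570 × 0.9974 ≈ 27.5698 m.
Hypotenuse of the two orthogonal shifts: √(45.3337² + 27.5698²) = 53.0588 m.

53 m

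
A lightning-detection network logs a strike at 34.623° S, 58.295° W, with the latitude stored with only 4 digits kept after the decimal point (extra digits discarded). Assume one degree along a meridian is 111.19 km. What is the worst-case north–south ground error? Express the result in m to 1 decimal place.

Truncating at 4 decimal places can drop up to a full unit in the last place, so the latitude may be off by as much as 0.0001°.
So the N–S error is at most 0.0001 × 111190 = 11.119 m.

11.1 m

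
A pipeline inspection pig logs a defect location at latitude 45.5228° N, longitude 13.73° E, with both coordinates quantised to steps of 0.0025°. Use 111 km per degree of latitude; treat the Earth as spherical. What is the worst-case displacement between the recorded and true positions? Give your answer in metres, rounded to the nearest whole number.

With a 0.0025° grid the true value lies within half a step, ±0.0025°/2 = ±0.00125°, of the stored one.
N–S: 0.00125° × 111000 m/° = 138.75 m.
East–west component at 45.5228°: 0.00125° × 111000 × cos 45.5228° ≈ 0.00125 × 77769.4 ≈ 97.2118 m.
The two errors are perpendicular, so the maximum displacement is √(138.75² + 97.2118²) ≈ 169.416 m.

169 metres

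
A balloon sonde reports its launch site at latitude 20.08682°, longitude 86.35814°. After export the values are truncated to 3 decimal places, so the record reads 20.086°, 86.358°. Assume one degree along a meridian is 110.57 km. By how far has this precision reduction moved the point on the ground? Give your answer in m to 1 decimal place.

The latitude changed by +0.00082° and the longitude by +0.00014°.
North–south shift: 0.00082 × 110570 = 90.6674 m.
East–west at this latitude: 0.00014° × 110570 × cos 20.086° ≈ 0.00014 × 103845 = 14.5383 m.
Combined displacement = (90.6674² + 14.5383²)^½ ≈ 91.8256 m.

91.8 m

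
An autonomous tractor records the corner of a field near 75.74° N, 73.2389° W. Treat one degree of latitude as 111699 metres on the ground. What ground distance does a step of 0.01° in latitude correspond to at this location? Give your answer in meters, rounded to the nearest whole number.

1117 meters

Along a meridian 0.01° is 0.01 × 111699 = 1116.99 m.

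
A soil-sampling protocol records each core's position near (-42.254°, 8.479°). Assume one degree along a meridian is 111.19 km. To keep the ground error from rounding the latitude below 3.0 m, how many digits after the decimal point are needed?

One degree of latitude covers 111190 m.
With N decimal places the half-ulp bound is 0.5·10⁻ᴺ°, or 0.5·10⁻ᴺ × 111190 m on the ground.
Setting 55595 × 10⁻ᴺ ≤ 3.0 gives 10ᴺ ≥ 1.853e+04, i.e. N ≥ 4.27.
So 5 decimal places suffice (0.556 m); 4 would allow up to 5.56 m.

5 decimal places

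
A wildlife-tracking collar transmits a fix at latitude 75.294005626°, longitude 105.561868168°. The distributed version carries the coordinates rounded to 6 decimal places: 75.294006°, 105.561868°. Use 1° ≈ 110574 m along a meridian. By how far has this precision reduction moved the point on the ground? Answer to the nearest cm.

The latitude changed by -0.000000374° and the longitude by +0.000000168°.
N–S: -0.000000374° × 110574 m/° = -0.0413547 m.
East–west at this latitude: 0.000000168° × 110574 × cos 75.294° ≈ 0.000000168 × 28070.2 = 0.0047158 m.
Distance: √(0.0413547² + 0.0047158²) ≈ 0.0416227 m.
That is 0.0416227 m = 4.1623 cm.

4 cm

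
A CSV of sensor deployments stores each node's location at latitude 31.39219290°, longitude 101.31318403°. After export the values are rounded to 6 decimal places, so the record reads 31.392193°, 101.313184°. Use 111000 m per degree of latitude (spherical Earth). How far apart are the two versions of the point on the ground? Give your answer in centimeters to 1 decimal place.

1.1 centimeters

The latitude changed by -0.00000010° and the longitude by +0.00000003°.
North–south shift: -0.00000010 × 111000 = -0.0111 m.
E–W at 31.3922°: 0.00000003° × 111000 × cos 31.3922° = 0.00000003 × 111000 × 0.8536 ≈ 0.00284256 m.
Hypotenuse of the two orthogonal shifts: √(0.0111² + 0.00284256²) = 0.0114582 m.
That is 0.0114582 m = 1.1458 cm.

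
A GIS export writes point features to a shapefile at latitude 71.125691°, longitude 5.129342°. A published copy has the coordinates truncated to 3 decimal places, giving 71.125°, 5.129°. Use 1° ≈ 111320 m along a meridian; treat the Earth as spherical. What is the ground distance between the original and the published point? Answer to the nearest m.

78 m

The latitude changed by +0.000691° and the longitude by +0.000342°.
N–S: 0.000691° × 111320 m/° = 76.9221 m.
East–west at this latitude: 0.000342° × 111320 × cos 71.125° ≈ 0.000342 × 36012.5 = 12.3163 m.
Hypotenuse of the two orthogonal shifts: √(76.9221² + 12.3163²) = 77.9019 m.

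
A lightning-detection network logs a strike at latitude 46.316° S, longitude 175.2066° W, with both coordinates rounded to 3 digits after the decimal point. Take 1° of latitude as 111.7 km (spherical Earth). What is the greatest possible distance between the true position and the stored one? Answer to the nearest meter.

Rounding to 3 decimal places leaves each coordinate within ±0.0005° of the true value.
N–S: 0.0005° × 111700 m/° = 55.85 m.
East–west component at 46.316°: 0.0005° × 111700 × cos 46.316° ≈ 0.0005 × 77149 ≈ 38.5745 m.
Worst case both components are at the extreme and orthogonal: √(55.85² + 38.5745²) ≈ 67.8765 m.

68 meters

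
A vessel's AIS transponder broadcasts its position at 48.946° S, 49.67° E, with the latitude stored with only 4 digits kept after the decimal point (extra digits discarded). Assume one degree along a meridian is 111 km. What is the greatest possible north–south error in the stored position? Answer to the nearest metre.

Truncating at 4 decimal places can drop up to a full unit in the last place, so the latitude may be off by as much as 0.0001°.
So the N–S error is at most 0.0001 × 111000 = 11.1 m.

11 metres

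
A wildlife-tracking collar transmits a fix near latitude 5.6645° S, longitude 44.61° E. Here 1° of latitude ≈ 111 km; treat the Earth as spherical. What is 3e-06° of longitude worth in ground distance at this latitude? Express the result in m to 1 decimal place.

One degree of longitude here spans 111000 × cos 5.6645° = 111000 × 0.9951 ≈ 110458 m; 3e-06° of that is 0.331374 m.

0.3 m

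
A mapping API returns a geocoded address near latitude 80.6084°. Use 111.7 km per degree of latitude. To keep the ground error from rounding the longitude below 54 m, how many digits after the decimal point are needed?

3

At 80.6084° one degree of longitude covers 111700 × cos 80.6084° ≈ 111700 × 0.1632 ≈ 18227.4 m.
With N decimal places the half-ulp bound is 0.5·10⁻ᴺ°, or 0.5·10⁻ᴺ × 18227.4 m on the ground.
Setting 9113.68 × 10⁻ᴺ ≤ 54 gives 10ᴺ ≥ 168.8, i.e. N ≥ 2.23.
At 2 places the error can reach 91.1 m, but 3 places keeps it to 9.11 m.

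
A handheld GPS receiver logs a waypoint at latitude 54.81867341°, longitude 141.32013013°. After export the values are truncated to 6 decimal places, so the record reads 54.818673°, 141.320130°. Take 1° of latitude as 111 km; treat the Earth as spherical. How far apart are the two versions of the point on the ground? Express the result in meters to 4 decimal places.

Δlat = 54.81867341 − 54.818673 = +0.00000041°; Δlon = 141.32013013 − 141.320130 = +0.00000013°.
N–S: 0.00000041° × 111000 m/° = 0.04551 m.
E–W at 54.8187°: 0.00000013° × 111000 × cos 54.8187° = 0.00000013 × 111000 × 0.5762 ≈ 0.00831407 m.
Hypotenuse of the two orthogonal shifts: √(0.04551² + 0.00831407²) = 0.0462632 m.

0.0463 meters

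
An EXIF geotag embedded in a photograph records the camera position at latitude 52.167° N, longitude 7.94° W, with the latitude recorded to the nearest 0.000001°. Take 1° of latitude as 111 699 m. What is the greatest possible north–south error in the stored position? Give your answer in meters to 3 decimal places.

Rounding to 6 decimal places leaves the latitude within ±5e-07° of the true value.
Along the meridian that is 5e-07° × 111699 m/° = 0.0558495 m.

0.056 meters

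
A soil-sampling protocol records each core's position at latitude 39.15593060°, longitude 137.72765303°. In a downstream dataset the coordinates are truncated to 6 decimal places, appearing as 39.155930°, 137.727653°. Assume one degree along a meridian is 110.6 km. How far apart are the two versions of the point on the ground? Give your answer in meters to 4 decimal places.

0.0664 meters

The latitude changed by +0.00000060° and the longitude by +0.00000003°.
N–S: 0.00000060° × 110600 m/° = 0.06636 m.
East–west at this latitude: 0.00000003° × 110600 × cos 39.1559° ≈ 0.00000003 × 85762.6 = 0.00257288 m.
Combined displacement = (0.06636² + 0.00257288²)^½ ≈ 0.0664099 m.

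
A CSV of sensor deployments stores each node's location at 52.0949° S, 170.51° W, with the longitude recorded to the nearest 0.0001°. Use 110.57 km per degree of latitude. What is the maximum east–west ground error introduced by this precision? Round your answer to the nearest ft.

Rounding to 4 decimal places leaves the longitude within ±5e-05° of the true value.
One degree of longitude at 52.0949° is 110570 × cos 52.0949° ≈ 110570 × 0.6144 = 67929.3 m.
East–west error: 5e-05° × 67929.3 m/° ≈ 3.39646 m.
In feet: 3.39646 m ÷ 0.3048 ≈ 11.143 ft.

11 ft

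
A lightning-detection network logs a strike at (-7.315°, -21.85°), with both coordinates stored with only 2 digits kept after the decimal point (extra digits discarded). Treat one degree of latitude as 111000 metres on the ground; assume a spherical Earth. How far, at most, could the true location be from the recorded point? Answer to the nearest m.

1563 m

Truncating at 2 decimal places can drop up to a full unit in the last place, so each coordinate may be off by as much as 0.01°.
N–S: 0.01° × 111000 m/° = 1110 m.
E–W at 7.315°: 0.01° × 111000 × cos 7.315° = 0.01 × 111000 × 0.9919 ≈ 1100.97 m.
Combining orthogonally: (1110² + 1100.97²)^½ ≈ 1563.4 m.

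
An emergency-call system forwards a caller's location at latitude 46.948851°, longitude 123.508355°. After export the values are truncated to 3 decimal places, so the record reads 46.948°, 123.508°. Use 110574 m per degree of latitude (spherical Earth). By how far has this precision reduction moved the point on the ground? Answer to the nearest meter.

98 meters

The latitude changed by +0.000851° and the longitude by +0.000355°.
N–S: 0.000851° × 110574 m/° = 94.0985 m.
East–west at this latitude: 0.000355° × 110574 × cos 46.948° ≈ 0.000355 × 75484.6 = 26.7971 m.
Distance: √(94.0985² + 26.7971²) ≈ 97.8397 m.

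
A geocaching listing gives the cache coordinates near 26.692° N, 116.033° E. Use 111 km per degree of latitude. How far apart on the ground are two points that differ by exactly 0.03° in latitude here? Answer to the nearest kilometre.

0.03° × 111000 m/° = 3330 m.
That is 3330 m = 3.33 km.

3 kilometres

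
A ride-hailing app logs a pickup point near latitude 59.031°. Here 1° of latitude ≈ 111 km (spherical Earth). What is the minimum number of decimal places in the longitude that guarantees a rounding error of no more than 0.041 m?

6 decimal places

At 59.031° one degree of longitude covers 111000 × cos 59.031° ≈ 111000 × 0.5146 ≈ 57117.7 m.
Rounding to N decimal places gives at most 0.5 × 10⁻ᴺ degrees of error, i.e. 0.5 × 10⁻ᴺ × 57117.7 m.
Need 0.5 × 57117.7 × 10⁻ᴺ ≤ 0.041 → 10⁻ᴺ ≤ 1.436e-06, so N ≥ 5.84.
N = 5 would give 0.286 m (too coarse); N = 6 gives 0.0286 m ≤ 0.041 m.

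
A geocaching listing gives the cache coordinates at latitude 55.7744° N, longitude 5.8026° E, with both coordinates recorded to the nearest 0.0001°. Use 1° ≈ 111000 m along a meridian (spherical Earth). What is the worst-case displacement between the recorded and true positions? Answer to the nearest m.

Rounding to 4 decimal places leaves each coordinate within ±5e-05° of the true value.
Latitude error → 5e-05 × 111000 = 5.55 m along the meridian.
East–west component at 55.7744°: 5e-05° × 111000 × cos 55.7744° ≈ 5e-05 × 62432.3 ≈ 3.12161 m.
The two errors are perpendicular, so the maximum displacement is √(5.55² + 3.12161²) ≈ 6.36765 m.

6 m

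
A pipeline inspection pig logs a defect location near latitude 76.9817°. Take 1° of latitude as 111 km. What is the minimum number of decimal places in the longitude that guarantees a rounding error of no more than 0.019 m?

At 76.9817° one degree of longitude covers 111000 × cos 76.9817° ≈ 111000 × 0.2253 ≈ 25004.1 m.
N decimal places → at most half a unit in the last place, 0.5 × 10⁻ᴺ° = 25004.1/2 × 10⁻ᴺ m.
Setting 12502.1 × 10⁻ᴺ ≤ 0.019 gives 10ᴺ ≥ 6.58e+05, i.e. N ≥ 5.82.
So 6 decimal places suffice (0.0125 m); 5 would allow up to 0.125 m.

6 decimal places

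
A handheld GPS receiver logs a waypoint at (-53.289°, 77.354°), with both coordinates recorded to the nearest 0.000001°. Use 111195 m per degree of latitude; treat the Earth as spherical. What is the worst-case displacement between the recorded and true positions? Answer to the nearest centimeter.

6 centimeters

Rounding to 6 decimal places leaves each coordinate within ±5e-07° of the true value.
N–S: 5e-07° × 111195 m/° = 0.0555975 m.
E–W at 53.289°: 5e-07° × 111195 × cos 53.289° = 5e-07 × 111195 × 0.5978 ≈ 0.033235 m.
Combining orthogonally: (0.0555975² + 0.033235²)^½ ≈ 0.0647738 m.
That is 0.0647738 m = 6.4774 cm.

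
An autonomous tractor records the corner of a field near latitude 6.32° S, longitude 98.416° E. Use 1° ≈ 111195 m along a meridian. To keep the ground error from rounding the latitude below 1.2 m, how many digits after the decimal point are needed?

One degree of latitude covers 111195 m.
N decimal places → at most half a unit in the last place, 0.5 × 10⁻ᴺ° = 111195/2 × 10⁻ᴺ m.
Need 0.5 × 111195 × 10⁻ᴺ ≤ 1.2 → 10⁻ᴺ ≤ 2.158e-05, so N ≥ 4.67.
At 4 places the error can reach 5.56 m, but 5 places keeps it to 0.556 m.

5 decimal places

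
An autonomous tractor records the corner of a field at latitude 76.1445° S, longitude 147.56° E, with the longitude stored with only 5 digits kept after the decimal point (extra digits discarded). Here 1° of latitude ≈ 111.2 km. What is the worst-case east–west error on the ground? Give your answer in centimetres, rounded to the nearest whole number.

27 centimetres

Truncating at 5 decimal places can drop up to a full unit in the last place, so the longitude may be off by as much as 1e-05°.
Parallels shrink by cos φ, so at 76.1445° a degree of longitude is 111200 × 0.2395 ≈ 26629.5 m.
Maximum E–W displacement: 1e-05 × 26629.5 = 0.266295 m.
That is 0.266295 m = 26.63 cm.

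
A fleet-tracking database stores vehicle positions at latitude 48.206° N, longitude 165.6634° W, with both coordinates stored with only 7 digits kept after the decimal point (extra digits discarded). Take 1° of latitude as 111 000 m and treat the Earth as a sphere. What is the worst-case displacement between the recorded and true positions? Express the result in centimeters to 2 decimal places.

1.33 centimeters

Truncating at 7 decimal places can drop up to a full unit in the last place, so each coordinate may be off by as much as 1e-07°.
Latitude error → 1e-07 × 111000 = 0.0111 m along the meridian.
E–W at 48.206°: 1e-07° × 111000 × cos 48.206° = 1e-07 × 111000 × 0.6665 ≈ 0.00739764 m.
Combining orthogonally: (0.0111² + 0.00739764²)^½ ≈ 0.0133392 m.
That is 0.0133392 m = 1.3339 cm.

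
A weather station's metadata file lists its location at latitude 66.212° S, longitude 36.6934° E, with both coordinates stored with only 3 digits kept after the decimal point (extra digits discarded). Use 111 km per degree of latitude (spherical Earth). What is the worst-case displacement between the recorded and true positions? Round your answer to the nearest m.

Truncating at 3 decimal places can drop up to a full unit in the last place, so each coordinate may be off by as much as 0.001°.
Latitude error → 0.001 × 111000 = 111 m along the meridian.
E–W at 66.212°: 0.001° × 111000 × cos 66.212° = 0.001 × 111000 × 0.4034 ≈ 44.7723 m.
Worst case both components are at the extreme and orthogonal: √(111² + 44.7723²) ≈ 119.689 m.

120 m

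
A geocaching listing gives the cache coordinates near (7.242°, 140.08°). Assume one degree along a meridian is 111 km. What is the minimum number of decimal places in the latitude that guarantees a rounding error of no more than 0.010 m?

7 decimal places

One degree of latitude covers 111000 m.
With N decimal places the half-ulp bound is 0.5·10⁻ᴺ°, or 0.5·10⁻ᴺ × 111000 m on the ground.
Setting 55500 × 10⁻ᴺ ≤ 0.010 gives 10ᴺ ≥ 5.55e+06, i.e. N ≥ 6.74.
So 7 decimal places suffice (0.00555 m); 6 would allow up to 0.0555 m.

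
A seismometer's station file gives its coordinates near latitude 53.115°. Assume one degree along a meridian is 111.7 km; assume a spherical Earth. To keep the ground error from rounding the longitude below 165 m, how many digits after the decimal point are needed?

At 53.115° one degree of longitude covers 111700 × cos 53.115° ≈ 111700 × 0.6002 ≈ 67043.6 m.
N decimal places → at most half a unit in the last place, 0.5 × 10⁻ᴺ° = 67043.6/2 × 10⁻ᴺ m.
Need 0.5 × 67043.6 × 10⁻ᴺ ≤ 165 → 10⁻ᴺ ≤ 4.922e-03, so N ≥ 2.31.
At 2 places the error can reach 335 m, but 3 places keeps it to 33.5 m.

3 decimal places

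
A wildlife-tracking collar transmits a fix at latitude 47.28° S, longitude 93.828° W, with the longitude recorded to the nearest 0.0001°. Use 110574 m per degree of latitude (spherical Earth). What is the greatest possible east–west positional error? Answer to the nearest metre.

4 metres

Rounding to 4 decimal places leaves the longitude within ±5e-05° of the true value.
One degree of longitude at 47.28° is 110574 × cos 47.28° ≈ 110574 × 0.6784 = 75015.2 m.
East–west error: 5e-05° × 75015.2 m/° ≈ 3.75076 m.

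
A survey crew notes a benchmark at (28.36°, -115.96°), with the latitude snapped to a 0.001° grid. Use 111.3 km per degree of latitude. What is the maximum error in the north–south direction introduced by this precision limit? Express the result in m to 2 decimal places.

With a 0.001° grid the true value lies within half a step, ±0.001°/2 = ±0.0005°, of the stored one.
North–south distance: 0.0005° × 111300 m/° = 55.65 m.

55.65 m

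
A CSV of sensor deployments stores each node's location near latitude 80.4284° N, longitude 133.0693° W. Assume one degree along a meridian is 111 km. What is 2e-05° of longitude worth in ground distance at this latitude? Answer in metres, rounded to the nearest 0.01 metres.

One degree of longitude here spans 111000 × cos 80.4284° = 111000 × 0.1663 ≈ 18457.1 m; 2e-05° of that is 0.369142 m.

0.37 metres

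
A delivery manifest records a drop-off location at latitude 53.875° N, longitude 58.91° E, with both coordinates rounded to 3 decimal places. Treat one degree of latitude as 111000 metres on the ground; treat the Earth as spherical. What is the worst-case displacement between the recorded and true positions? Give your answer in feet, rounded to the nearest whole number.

Rounding to 3 decimal places leaves each coordinate within ±0.0005° of the true value.
North–south component: 0.0005° × 111000 = 55.5 m.
East–west component at 53.875°: 0.0005° × 111000 × cos 53.875° ≈ 0.0005 × 65439.9 ≈ 32.72 m.
The two errors are perpendicular, so the maximum displacement is √(55.5² + 32.72²) ≈ 64.4271 m.
In feet: 64.4271 m ÷ 0.3048 ≈ 211.37 ft.

211 feet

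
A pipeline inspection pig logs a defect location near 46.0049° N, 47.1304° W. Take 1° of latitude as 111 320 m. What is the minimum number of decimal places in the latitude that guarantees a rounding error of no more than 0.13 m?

One degree of latitude covers 111320 m.
With N decimal places the half-ulp bound is 0.5·10⁻ᴺ°, or 0.5·10⁻ᴺ × 111320 m on the ground.
Need 0.5 × 111320 × 10⁻ᴺ ≤ 0.13 → 10⁻ᴺ ≤ 2.336e-06, so N ≥ 5.63.
At 5 places the error can reach 0.557 m, but 6 places keeps it to 0.0557 m.

6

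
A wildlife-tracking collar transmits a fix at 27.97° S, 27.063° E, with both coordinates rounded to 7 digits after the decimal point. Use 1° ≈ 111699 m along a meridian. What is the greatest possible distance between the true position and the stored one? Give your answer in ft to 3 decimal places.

Rounding to 7 decimal places leaves each coordinate within ±5e-08° of the true value.
North–south component: 5e-08° × 111699 = 0.00558495 m.
Longitude error → 5e-08 × 111699 × cos 27.97° = 5e-08 × 111699 × 0.8832 ≈ 0.00493259 m.
Combining orthogonally: (0.00558495² + 0.00493259²)^½ ≈ 0.00745132 m.
In feet: 0.00745132 m ÷ 0.3048 ≈ 0.024447 ft.

0.024 ft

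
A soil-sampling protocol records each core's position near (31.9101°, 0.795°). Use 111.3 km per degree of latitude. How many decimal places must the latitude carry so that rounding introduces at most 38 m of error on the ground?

One degree of latitude covers 111300 m.
N decimal places → at most half a unit in the last place, 0.5 × 10⁻ᴺ° = 111300/2 × 10⁻ᴺ m.
Setting 55650 × 10⁻ᴺ ≤ 38 gives 10ᴺ ≥ 1464, i.e. N ≥ 3.17.
N = 3 would give 55.6 m (too coarse); N = 4 gives 5.57 m ≤ 38 m.

4 decimal places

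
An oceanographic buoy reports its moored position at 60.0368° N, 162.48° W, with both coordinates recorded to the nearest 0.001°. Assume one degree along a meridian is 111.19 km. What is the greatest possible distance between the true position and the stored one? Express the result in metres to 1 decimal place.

62.1 metres

Rounding to 3 decimal places leaves each coordinate within ±0.0005° of the true value.
North–south component: 0.0005° × 111190 = 55.595 m.
East–west component at 60.0368°: 0.0005° × 111190 × cos 60.0368° ≈ 0.0005 × 55533.1 ≈ 27.7666 m.
The two errors are perpendicular, so the maximum displacement is √(55.595² + 27.7666²) ≈ 62.1433 m.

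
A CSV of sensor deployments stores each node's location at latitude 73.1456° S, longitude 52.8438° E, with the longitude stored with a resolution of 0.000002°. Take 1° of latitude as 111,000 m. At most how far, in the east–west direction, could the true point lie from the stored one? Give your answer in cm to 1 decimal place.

3.2 cm

With a 0.000002° grid the true value lies within half a step, ±0.000002°/2 = ±1e-06°, of the stored one.
One degree of longitude at 73.1456° is 111000 × cos 73.1456° ≈ 111000 × 0.2899 = 32183.4 m.
East–west error: 1e-06° × 32183.4 m/° ≈ 0.0321834 m.
That is 0.0321834 m = 3.2183 cm.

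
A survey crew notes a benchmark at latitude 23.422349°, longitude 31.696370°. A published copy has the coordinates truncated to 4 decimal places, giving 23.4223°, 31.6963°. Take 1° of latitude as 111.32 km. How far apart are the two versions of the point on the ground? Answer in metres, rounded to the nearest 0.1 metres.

9.0 metres

Δlat = 23.422349 − 23.4223 = +0.000049°; Δlon = 31.696370 − 31.6963 = +0.000070°.
N–S: 0.000049° × 111320 m/° = 5.45468 m.
East–west at this latitude: 0.000070° × 111320 × cos 23.4223° ≈ 0.000070 × 102147 = 7.15031 m.
Hypotenuse of the two orthogonal shifts: √(5.45468² + 7.15031²) = 8.99335 m.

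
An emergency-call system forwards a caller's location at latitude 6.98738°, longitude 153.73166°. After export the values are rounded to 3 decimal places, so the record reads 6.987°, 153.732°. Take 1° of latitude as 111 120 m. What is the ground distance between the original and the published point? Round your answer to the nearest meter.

The latitude changed by +0.00038° and the longitude by -0.00034°.
North–south shift: 0.00038 × 111120 = 42.2256 m.
East–west at this latitude: -0.00034° × 111120 × cos 6.987° ≈ -0.00034 × 110295 = -37.5002 m.
Distance: √(42.2256² + 37.5002²) ≈ 56.4736 m.

56 meters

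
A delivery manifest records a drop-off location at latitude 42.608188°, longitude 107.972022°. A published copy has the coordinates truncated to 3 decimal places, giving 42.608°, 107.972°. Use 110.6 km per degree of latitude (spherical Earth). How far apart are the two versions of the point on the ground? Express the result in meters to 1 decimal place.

Δlat = 42.608188 − 42.608 = +0.000188°; Δlon = 107.972022 − 107.972 = +0.000022°.
North–south shift: 0.000188 × 110600 = 20.7928 m.
East–west at this latitude: 0.000022° × 110600 × cos 42.608° ≈ 0.000022 × 81401.9 = 1.79084 m.
Hypotenuse of the two orthogonal shifts: √(20.7928² + 1.79084²) = 20.8698 m.

20.9 meters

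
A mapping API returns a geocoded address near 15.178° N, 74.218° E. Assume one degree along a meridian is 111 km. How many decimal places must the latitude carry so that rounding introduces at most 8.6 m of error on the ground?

One degree of latitude covers 111000 m.
With N decimal places the half-ulp bound is 0.5·10⁻ᴺ°, or 0.5·10⁻ᴺ × 111000 m on the ground.
Setting 55500 × 10⁻ᴺ ≤ 8.6 gives 10ᴺ ≥ 6453, i.e. N ≥ 3.81.
N = 3 would give 55.5 m (too coarse); N = 4 gives 5.55 m ≤ 8.6 m.

4 decimal places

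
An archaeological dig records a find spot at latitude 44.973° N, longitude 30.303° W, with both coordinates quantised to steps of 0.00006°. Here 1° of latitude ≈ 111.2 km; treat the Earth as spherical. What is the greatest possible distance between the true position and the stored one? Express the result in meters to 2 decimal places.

4.09 meters

With a 0.00006° grid the true value lies within half a step, ±0.00006°/2 = ±3e-05°, of the stored one.
N–S: 3e-05° × 111200 m/° = 3.336 m.
Longitude error → 3e-05 × 111200 × cos 44.973° = 3e-05 × 111200 × 0.7074 ≈ 2.36002 m.
Combining orthogonally: (3.336² + 2.36002²)^½ ≈ 4.08639 m.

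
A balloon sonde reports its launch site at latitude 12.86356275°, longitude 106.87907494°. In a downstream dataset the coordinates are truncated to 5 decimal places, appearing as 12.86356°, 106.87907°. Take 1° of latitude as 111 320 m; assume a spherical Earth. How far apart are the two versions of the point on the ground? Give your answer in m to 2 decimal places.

0.62 m

The latitude changed by +0.00000275° and the longitude by +0.00000494°.
North–south shift: 0.00000275 × 111320 = 0.30613 m.
East–west at this latitude: 0.00000494° × 111320 × cos 12.8636° ≈ 0.00000494 × 108526 = 0.536119 m.
Combined displacement = (0.30613² + 0.536119²)^½ ≈ 0.617365 m.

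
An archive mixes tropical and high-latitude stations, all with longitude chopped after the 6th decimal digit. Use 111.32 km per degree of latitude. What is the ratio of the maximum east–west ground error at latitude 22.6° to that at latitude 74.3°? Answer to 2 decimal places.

Truncating at 6 decimal places can drop up to a full unit in the last place, so the longitude may be off by as much as 1e-06°.
Error at 22.6° = 1e-06° × 111320 × cos 22.6° ≈ 0.11132 × 0.9232 = 0.10277 m.
At 74.3°: 1e-06° × 111320 × cos 74.3° = 1e-06 × 111320 × 0.2706 ≈ 0.030123 m.
Ratio: 0.10277 / 0.030123 = cos 22.6° / cos 74.3° ≈ 3.4117.

3.41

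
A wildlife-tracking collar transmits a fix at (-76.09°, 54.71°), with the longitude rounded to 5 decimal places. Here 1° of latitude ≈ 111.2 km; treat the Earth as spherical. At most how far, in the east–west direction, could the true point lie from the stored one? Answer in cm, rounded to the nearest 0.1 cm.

13.4 cm

Rounding to 5 decimal places leaves the longitude within ±5e-06° of the true value.
At latitude 76.09° a degree of longitude spans 111200 m × cos 76.09° = 111200 × 0.2404 ≈ 26732.2 m.
East–west error: 5e-06° × 26732.2 m/° ≈ 0.133661 m.
That is 0.133661 m = 13.366 cm.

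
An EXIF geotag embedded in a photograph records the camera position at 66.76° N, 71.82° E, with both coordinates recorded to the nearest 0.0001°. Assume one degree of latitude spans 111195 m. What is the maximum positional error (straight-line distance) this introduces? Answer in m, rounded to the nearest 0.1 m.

Rounding to 4 decimal places leaves each coordinate within ±5e-05° of the true value.
Latitude error → 5e-05 × 111195 = 5.55975 m along the meridian.
E–W at 66.76°: 5e-05° × 111195 × cos 66.76° = 5e-05 × 111195 × 0.3946 ≈ 2.19379 m.
Worst case both components are at the extreme and orthogonal: √(5.55975² + 2.19379²) ≈ 5.97692 m.

6.0 m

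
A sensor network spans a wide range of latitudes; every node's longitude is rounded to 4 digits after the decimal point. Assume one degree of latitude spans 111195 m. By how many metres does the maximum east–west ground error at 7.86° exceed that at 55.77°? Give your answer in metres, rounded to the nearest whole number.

Rounding to 4 decimal places leaves the longitude within ±5e-05° of the true value.
At 7.86°: 5e-05° × 111195 × cos 7.86° = 5e-05 × 111195 × 0.9906 ≈ 5.5075 m.
Error at 55.77° = 5e-05° × 111195 × cos 55.77° ≈ 5.5598 × 0.5625 = 3.1275 m.
So the lower-latitude error exceeds the higher by 5.5075 − 3.1275 = 2.3801 m.

2 metres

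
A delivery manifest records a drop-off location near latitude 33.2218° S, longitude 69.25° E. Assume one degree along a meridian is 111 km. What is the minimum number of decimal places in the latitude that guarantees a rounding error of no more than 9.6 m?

One degree of latitude covers 111000 m.
N decimal places → at most half a unit in the last place, 0.5 × 10⁻ᴺ° = 111000/2 × 10⁻ᴺ m.
Need 0.5 × 111000 × 10⁻ᴺ ≤ 9.6 → 10⁻ᴺ ≤ 1.730e-04, so N ≥ 3.76.
At 3 places the error can reach 55.5 m, but 4 places keeps it to 5.55 m.

4 decimal places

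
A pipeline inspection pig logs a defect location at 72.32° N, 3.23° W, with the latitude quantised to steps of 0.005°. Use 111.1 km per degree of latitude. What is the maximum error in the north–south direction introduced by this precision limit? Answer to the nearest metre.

With a 0.005° grid the true value lies within half a step, ±0.005°/2 = ±0.0025°, of the stored one.
Along the meridian that is 0.0025° × 111100 m/° = 277.75 m.

278 metres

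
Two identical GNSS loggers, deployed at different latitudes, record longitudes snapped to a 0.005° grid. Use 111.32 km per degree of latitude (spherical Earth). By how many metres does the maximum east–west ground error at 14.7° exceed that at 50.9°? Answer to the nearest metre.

94 metres

With a 0.005° grid the true value lies within half a step, ±0.005°/2 = ±0.0025°, of the stored one.
At 14.7°: 0.0025° × 111320 × cos 14.7° = 0.0025 × 111320 × 0.9673 ≈ 269.19 m.
At 50.9°: 0.0025° × 111320 × cos 50.9° = 0.0025 × 111320 × 0.6307 ≈ 175.52 m.
So the lower-latitude error exceeds the higher by 269.19 − 175.52 = 93.674 m.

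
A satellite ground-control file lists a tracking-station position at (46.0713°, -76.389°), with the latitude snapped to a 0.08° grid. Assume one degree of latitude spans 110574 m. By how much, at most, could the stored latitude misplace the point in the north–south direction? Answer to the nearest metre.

4423 metres

With a 0.08° grid the true value lies within half a step, ±0.08°/2 = ±0.04°, of the stored one.
So the N–S error is at most 0.04 × 110574 = 4422.96 m.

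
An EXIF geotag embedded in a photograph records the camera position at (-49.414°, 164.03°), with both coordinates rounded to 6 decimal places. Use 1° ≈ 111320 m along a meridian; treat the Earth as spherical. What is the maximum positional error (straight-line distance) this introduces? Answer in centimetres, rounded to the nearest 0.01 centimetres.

Rounding to 6 decimal places leaves each coordinate within ±5e-07° of the true value.
North–south component: 5e-07° × 111320 = 0.05566 m.
E–W at 49.414°: 5e-07° × 111320 × cos 49.414° = 5e-07 × 111320 × 0.6506 ≈ 0.0362118 m.
The two errors are perpendicular, so the maximum displacement is √(0.05566² + 0.0362118²) ≈ 0.0664028 m.
That is 0.0664028 m = 6.6403 cm.

6.64 centimetres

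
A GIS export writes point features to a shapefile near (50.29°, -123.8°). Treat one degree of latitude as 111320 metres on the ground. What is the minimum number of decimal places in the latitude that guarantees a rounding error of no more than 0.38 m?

One degree of latitude covers 111320 m.
With N decimal places the half-ulp bound is 0.5·10⁻ᴺ°, or 0.5·10⁻ᴺ × 111320 m on the ground.
Setting 55660 × 10⁻ᴺ ≤ 0.38 gives 10ᴺ ≥ 1.465e+05, i.e. N ≥ 5.17.
So 6 decimal places suffice (0.0557 m); 5 would allow up to 0.557 m.

6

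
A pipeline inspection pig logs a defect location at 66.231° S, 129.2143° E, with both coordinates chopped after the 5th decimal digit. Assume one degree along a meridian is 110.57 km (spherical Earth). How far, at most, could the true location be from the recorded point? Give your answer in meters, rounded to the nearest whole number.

Truncating at 5 decimal places can drop up to a full unit in the last place, so each coordinate may be off by as much as 1e-05°.
N–S: 1e-05° × 110570 m/° = 1.1057 m.
E–W at 66.231°: 1e-05° × 110570 × cos 66.231° = 1e-05 × 110570 × 0.4031 ≈ 0.445653 m.
The two errors are perpendicular, so the maximum displacement is √(1.1057² + 0.445653²) ≈ 1.19213 m.

1 meters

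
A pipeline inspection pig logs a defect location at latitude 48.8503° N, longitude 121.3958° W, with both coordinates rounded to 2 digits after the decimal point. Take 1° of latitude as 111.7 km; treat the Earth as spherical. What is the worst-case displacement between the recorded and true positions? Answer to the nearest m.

Rounding to 2 decimal places leaves each coordinate within ±0.005° of the true value.
N–S: 0.005° × 111700 m/° = 558.5 m.
E–W at 48.8503°: 0.005° × 111700 × cos 48.8503° = 0.005 × 111700 × 0.6580 ≈ 367.509 m.
Worst case both components are at the extreme and orthogonal: √(558.5² + 367.509²) ≈ 668.569 m.

669 m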